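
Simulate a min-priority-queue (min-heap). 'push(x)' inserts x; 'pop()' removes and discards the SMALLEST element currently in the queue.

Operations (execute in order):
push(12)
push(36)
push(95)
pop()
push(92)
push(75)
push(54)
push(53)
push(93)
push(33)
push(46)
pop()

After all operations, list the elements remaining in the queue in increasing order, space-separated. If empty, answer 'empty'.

Answer: 36 46 53 54 75 92 93 95

Derivation:
push(12): heap contents = [12]
push(36): heap contents = [12, 36]
push(95): heap contents = [12, 36, 95]
pop() → 12: heap contents = [36, 95]
push(92): heap contents = [36, 92, 95]
push(75): heap contents = [36, 75, 92, 95]
push(54): heap contents = [36, 54, 75, 92, 95]
push(53): heap contents = [36, 53, 54, 75, 92, 95]
push(93): heap contents = [36, 53, 54, 75, 92, 93, 95]
push(33): heap contents = [33, 36, 53, 54, 75, 92, 93, 95]
push(46): heap contents = [33, 36, 46, 53, 54, 75, 92, 93, 95]
pop() → 33: heap contents = [36, 46, 53, 54, 75, 92, 93, 95]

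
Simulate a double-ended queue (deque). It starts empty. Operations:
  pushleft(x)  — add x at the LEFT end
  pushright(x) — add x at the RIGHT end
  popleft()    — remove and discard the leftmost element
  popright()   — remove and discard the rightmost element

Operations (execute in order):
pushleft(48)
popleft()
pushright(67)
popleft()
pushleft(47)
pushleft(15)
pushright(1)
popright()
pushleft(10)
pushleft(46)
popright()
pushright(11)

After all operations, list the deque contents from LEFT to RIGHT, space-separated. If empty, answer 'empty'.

pushleft(48): [48]
popleft(): []
pushright(67): [67]
popleft(): []
pushleft(47): [47]
pushleft(15): [15, 47]
pushright(1): [15, 47, 1]
popright(): [15, 47]
pushleft(10): [10, 15, 47]
pushleft(46): [46, 10, 15, 47]
popright(): [46, 10, 15]
pushright(11): [46, 10, 15, 11]

Answer: 46 10 15 11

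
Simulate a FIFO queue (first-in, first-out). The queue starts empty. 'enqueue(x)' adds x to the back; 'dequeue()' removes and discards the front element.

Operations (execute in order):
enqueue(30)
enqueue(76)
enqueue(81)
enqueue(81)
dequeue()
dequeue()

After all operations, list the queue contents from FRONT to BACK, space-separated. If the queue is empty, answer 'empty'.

enqueue(30): [30]
enqueue(76): [30, 76]
enqueue(81): [30, 76, 81]
enqueue(81): [30, 76, 81, 81]
dequeue(): [76, 81, 81]
dequeue(): [81, 81]

Answer: 81 81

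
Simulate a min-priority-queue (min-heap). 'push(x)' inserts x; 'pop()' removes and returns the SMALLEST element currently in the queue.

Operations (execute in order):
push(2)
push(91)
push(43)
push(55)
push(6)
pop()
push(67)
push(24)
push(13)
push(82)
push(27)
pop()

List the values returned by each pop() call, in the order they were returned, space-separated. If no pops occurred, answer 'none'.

Answer: 2 6

Derivation:
push(2): heap contents = [2]
push(91): heap contents = [2, 91]
push(43): heap contents = [2, 43, 91]
push(55): heap contents = [2, 43, 55, 91]
push(6): heap contents = [2, 6, 43, 55, 91]
pop() → 2: heap contents = [6, 43, 55, 91]
push(67): heap contents = [6, 43, 55, 67, 91]
push(24): heap contents = [6, 24, 43, 55, 67, 91]
push(13): heap contents = [6, 13, 24, 43, 55, 67, 91]
push(82): heap contents = [6, 13, 24, 43, 55, 67, 82, 91]
push(27): heap contents = [6, 13, 24, 27, 43, 55, 67, 82, 91]
pop() → 6: heap contents = [13, 24, 27, 43, 55, 67, 82, 91]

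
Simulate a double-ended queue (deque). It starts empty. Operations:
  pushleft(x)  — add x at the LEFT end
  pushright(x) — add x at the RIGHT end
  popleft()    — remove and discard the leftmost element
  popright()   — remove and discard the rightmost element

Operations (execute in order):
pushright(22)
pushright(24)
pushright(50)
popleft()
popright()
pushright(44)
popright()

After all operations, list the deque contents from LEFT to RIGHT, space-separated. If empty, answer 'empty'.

Answer: 24

Derivation:
pushright(22): [22]
pushright(24): [22, 24]
pushright(50): [22, 24, 50]
popleft(): [24, 50]
popright(): [24]
pushright(44): [24, 44]
popright(): [24]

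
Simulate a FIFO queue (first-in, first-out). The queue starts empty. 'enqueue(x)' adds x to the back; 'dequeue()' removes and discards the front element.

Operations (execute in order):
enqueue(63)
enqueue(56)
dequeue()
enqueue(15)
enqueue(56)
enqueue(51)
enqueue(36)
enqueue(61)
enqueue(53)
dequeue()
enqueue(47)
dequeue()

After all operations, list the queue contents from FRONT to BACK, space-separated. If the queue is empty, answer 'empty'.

enqueue(63): [63]
enqueue(56): [63, 56]
dequeue(): [56]
enqueue(15): [56, 15]
enqueue(56): [56, 15, 56]
enqueue(51): [56, 15, 56, 51]
enqueue(36): [56, 15, 56, 51, 36]
enqueue(61): [56, 15, 56, 51, 36, 61]
enqueue(53): [56, 15, 56, 51, 36, 61, 53]
dequeue(): [15, 56, 51, 36, 61, 53]
enqueue(47): [15, 56, 51, 36, 61, 53, 47]
dequeue(): [56, 51, 36, 61, 53, 47]

Answer: 56 51 36 61 53 47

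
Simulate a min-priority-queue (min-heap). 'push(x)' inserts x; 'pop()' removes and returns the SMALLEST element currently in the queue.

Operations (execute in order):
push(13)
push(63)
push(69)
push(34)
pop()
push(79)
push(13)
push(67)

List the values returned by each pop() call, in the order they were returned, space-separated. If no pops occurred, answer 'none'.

Answer: 13

Derivation:
push(13): heap contents = [13]
push(63): heap contents = [13, 63]
push(69): heap contents = [13, 63, 69]
push(34): heap contents = [13, 34, 63, 69]
pop() → 13: heap contents = [34, 63, 69]
push(79): heap contents = [34, 63, 69, 79]
push(13): heap contents = [13, 34, 63, 69, 79]
push(67): heap contents = [13, 34, 63, 67, 69, 79]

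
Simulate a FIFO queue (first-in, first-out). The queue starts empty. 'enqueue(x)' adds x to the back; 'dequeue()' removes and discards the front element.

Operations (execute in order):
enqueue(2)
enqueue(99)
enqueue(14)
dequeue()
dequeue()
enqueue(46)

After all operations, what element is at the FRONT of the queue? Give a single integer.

enqueue(2): queue = [2]
enqueue(99): queue = [2, 99]
enqueue(14): queue = [2, 99, 14]
dequeue(): queue = [99, 14]
dequeue(): queue = [14]
enqueue(46): queue = [14, 46]

Answer: 14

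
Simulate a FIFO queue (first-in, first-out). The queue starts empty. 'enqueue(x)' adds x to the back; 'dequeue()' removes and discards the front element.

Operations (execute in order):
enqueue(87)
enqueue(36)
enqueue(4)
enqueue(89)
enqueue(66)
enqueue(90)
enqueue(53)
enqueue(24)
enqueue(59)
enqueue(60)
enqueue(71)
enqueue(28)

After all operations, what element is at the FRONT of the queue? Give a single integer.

enqueue(87): queue = [87]
enqueue(36): queue = [87, 36]
enqueue(4): queue = [87, 36, 4]
enqueue(89): queue = [87, 36, 4, 89]
enqueue(66): queue = [87, 36, 4, 89, 66]
enqueue(90): queue = [87, 36, 4, 89, 66, 90]
enqueue(53): queue = [87, 36, 4, 89, 66, 90, 53]
enqueue(24): queue = [87, 36, 4, 89, 66, 90, 53, 24]
enqueue(59): queue = [87, 36, 4, 89, 66, 90, 53, 24, 59]
enqueue(60): queue = [87, 36, 4, 89, 66, 90, 53, 24, 59, 60]
enqueue(71): queue = [87, 36, 4, 89, 66, 90, 53, 24, 59, 60, 71]
enqueue(28): queue = [87, 36, 4, 89, 66, 90, 53, 24, 59, 60, 71, 28]

Answer: 87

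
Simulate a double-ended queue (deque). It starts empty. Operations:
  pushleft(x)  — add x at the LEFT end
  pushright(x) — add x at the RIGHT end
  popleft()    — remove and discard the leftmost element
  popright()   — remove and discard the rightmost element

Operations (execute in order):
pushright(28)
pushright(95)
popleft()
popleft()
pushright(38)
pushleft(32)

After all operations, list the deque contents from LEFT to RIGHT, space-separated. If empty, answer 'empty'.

Answer: 32 38

Derivation:
pushright(28): [28]
pushright(95): [28, 95]
popleft(): [95]
popleft(): []
pushright(38): [38]
pushleft(32): [32, 38]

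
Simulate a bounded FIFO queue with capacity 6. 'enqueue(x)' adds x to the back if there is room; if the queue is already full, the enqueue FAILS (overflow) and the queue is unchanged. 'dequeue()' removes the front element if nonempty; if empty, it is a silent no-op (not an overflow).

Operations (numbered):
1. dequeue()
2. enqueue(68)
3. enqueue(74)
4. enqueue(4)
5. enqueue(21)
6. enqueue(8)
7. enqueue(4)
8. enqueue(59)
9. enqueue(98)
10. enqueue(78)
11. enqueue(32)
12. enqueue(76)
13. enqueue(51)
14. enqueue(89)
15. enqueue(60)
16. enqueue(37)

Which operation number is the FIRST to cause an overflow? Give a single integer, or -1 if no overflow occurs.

1. dequeue(): empty, no-op, size=0
2. enqueue(68): size=1
3. enqueue(74): size=2
4. enqueue(4): size=3
5. enqueue(21): size=4
6. enqueue(8): size=5
7. enqueue(4): size=6
8. enqueue(59): size=6=cap → OVERFLOW (fail)
9. enqueue(98): size=6=cap → OVERFLOW (fail)
10. enqueue(78): size=6=cap → OVERFLOW (fail)
11. enqueue(32): size=6=cap → OVERFLOW (fail)
12. enqueue(76): size=6=cap → OVERFLOW (fail)
13. enqueue(51): size=6=cap → OVERFLOW (fail)
14. enqueue(89): size=6=cap → OVERFLOW (fail)
15. enqueue(60): size=6=cap → OVERFLOW (fail)
16. enqueue(37): size=6=cap → OVERFLOW (fail)

Answer: 8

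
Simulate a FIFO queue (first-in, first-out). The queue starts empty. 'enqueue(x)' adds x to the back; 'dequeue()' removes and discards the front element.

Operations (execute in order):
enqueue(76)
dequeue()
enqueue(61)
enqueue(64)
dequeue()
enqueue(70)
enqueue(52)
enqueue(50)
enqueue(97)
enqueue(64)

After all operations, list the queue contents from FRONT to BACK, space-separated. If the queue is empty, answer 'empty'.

enqueue(76): [76]
dequeue(): []
enqueue(61): [61]
enqueue(64): [61, 64]
dequeue(): [64]
enqueue(70): [64, 70]
enqueue(52): [64, 70, 52]
enqueue(50): [64, 70, 52, 50]
enqueue(97): [64, 70, 52, 50, 97]
enqueue(64): [64, 70, 52, 50, 97, 64]

Answer: 64 70 52 50 97 64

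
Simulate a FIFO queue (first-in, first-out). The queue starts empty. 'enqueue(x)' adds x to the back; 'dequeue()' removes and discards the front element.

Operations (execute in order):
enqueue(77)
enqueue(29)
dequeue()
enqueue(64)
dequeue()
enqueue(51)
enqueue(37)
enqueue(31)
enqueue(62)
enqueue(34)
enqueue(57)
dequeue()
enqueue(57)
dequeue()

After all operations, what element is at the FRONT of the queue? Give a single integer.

Answer: 37

Derivation:
enqueue(77): queue = [77]
enqueue(29): queue = [77, 29]
dequeue(): queue = [29]
enqueue(64): queue = [29, 64]
dequeue(): queue = [64]
enqueue(51): queue = [64, 51]
enqueue(37): queue = [64, 51, 37]
enqueue(31): queue = [64, 51, 37, 31]
enqueue(62): queue = [64, 51, 37, 31, 62]
enqueue(34): queue = [64, 51, 37, 31, 62, 34]
enqueue(57): queue = [64, 51, 37, 31, 62, 34, 57]
dequeue(): queue = [51, 37, 31, 62, 34, 57]
enqueue(57): queue = [51, 37, 31, 62, 34, 57, 57]
dequeue(): queue = [37, 31, 62, 34, 57, 57]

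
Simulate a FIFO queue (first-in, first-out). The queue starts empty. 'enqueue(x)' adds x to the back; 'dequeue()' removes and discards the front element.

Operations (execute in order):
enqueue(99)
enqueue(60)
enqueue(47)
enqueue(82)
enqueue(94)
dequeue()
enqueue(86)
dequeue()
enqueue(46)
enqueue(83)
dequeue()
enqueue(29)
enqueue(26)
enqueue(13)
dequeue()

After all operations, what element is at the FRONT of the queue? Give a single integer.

enqueue(99): queue = [99]
enqueue(60): queue = [99, 60]
enqueue(47): queue = [99, 60, 47]
enqueue(82): queue = [99, 60, 47, 82]
enqueue(94): queue = [99, 60, 47, 82, 94]
dequeue(): queue = [60, 47, 82, 94]
enqueue(86): queue = [60, 47, 82, 94, 86]
dequeue(): queue = [47, 82, 94, 86]
enqueue(46): queue = [47, 82, 94, 86, 46]
enqueue(83): queue = [47, 82, 94, 86, 46, 83]
dequeue(): queue = [82, 94, 86, 46, 83]
enqueue(29): queue = [82, 94, 86, 46, 83, 29]
enqueue(26): queue = [82, 94, 86, 46, 83, 29, 26]
enqueue(13): queue = [82, 94, 86, 46, 83, 29, 26, 13]
dequeue(): queue = [94, 86, 46, 83, 29, 26, 13]

Answer: 94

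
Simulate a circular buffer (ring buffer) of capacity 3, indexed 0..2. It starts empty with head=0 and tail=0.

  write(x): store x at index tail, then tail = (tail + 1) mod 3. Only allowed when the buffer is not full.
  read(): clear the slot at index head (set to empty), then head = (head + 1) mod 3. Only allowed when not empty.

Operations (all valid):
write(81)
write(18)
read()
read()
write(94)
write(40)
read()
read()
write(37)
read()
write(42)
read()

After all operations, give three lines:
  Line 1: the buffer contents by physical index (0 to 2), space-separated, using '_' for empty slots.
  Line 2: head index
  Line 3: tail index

Answer: _ _ _
0
0

Derivation:
write(81): buf=[81 _ _], head=0, tail=1, size=1
write(18): buf=[81 18 _], head=0, tail=2, size=2
read(): buf=[_ 18 _], head=1, tail=2, size=1
read(): buf=[_ _ _], head=2, tail=2, size=0
write(94): buf=[_ _ 94], head=2, tail=0, size=1
write(40): buf=[40 _ 94], head=2, tail=1, size=2
read(): buf=[40 _ _], head=0, tail=1, size=1
read(): buf=[_ _ _], head=1, tail=1, size=0
write(37): buf=[_ 37 _], head=1, tail=2, size=1
read(): buf=[_ _ _], head=2, tail=2, size=0
write(42): buf=[_ _ 42], head=2, tail=0, size=1
read(): buf=[_ _ _], head=0, tail=0, size=0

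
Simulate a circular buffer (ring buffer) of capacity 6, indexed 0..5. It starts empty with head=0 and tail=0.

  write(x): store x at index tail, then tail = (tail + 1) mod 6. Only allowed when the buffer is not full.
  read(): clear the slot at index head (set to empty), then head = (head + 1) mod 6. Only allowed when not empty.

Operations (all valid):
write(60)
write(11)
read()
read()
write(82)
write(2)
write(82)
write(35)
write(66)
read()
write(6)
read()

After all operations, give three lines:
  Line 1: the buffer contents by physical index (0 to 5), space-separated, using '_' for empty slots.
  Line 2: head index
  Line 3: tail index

Answer: 66 6 _ _ 82 35
4
2

Derivation:
write(60): buf=[60 _ _ _ _ _], head=0, tail=1, size=1
write(11): buf=[60 11 _ _ _ _], head=0, tail=2, size=2
read(): buf=[_ 11 _ _ _ _], head=1, tail=2, size=1
read(): buf=[_ _ _ _ _ _], head=2, tail=2, size=0
write(82): buf=[_ _ 82 _ _ _], head=2, tail=3, size=1
write(2): buf=[_ _ 82 2 _ _], head=2, tail=4, size=2
write(82): buf=[_ _ 82 2 82 _], head=2, tail=5, size=3
write(35): buf=[_ _ 82 2 82 35], head=2, tail=0, size=4
write(66): buf=[66 _ 82 2 82 35], head=2, tail=1, size=5
read(): buf=[66 _ _ 2 82 35], head=3, tail=1, size=4
write(6): buf=[66 6 _ 2 82 35], head=3, tail=2, size=5
read(): buf=[66 6 _ _ 82 35], head=4, tail=2, size=4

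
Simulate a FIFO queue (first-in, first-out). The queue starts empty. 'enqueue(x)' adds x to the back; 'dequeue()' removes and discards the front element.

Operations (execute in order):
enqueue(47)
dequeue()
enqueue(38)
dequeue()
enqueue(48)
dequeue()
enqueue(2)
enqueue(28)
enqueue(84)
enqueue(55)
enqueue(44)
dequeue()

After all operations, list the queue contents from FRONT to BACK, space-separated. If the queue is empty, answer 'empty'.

enqueue(47): [47]
dequeue(): []
enqueue(38): [38]
dequeue(): []
enqueue(48): [48]
dequeue(): []
enqueue(2): [2]
enqueue(28): [2, 28]
enqueue(84): [2, 28, 84]
enqueue(55): [2, 28, 84, 55]
enqueue(44): [2, 28, 84, 55, 44]
dequeue(): [28, 84, 55, 44]

Answer: 28 84 55 44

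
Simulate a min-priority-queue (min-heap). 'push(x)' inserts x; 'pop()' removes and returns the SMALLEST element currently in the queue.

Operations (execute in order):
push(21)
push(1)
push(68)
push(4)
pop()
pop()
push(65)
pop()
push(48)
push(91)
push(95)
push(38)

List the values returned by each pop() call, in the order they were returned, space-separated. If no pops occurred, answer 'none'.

push(21): heap contents = [21]
push(1): heap contents = [1, 21]
push(68): heap contents = [1, 21, 68]
push(4): heap contents = [1, 4, 21, 68]
pop() → 1: heap contents = [4, 21, 68]
pop() → 4: heap contents = [21, 68]
push(65): heap contents = [21, 65, 68]
pop() → 21: heap contents = [65, 68]
push(48): heap contents = [48, 65, 68]
push(91): heap contents = [48, 65, 68, 91]
push(95): heap contents = [48, 65, 68, 91, 95]
push(38): heap contents = [38, 48, 65, 68, 91, 95]

Answer: 1 4 21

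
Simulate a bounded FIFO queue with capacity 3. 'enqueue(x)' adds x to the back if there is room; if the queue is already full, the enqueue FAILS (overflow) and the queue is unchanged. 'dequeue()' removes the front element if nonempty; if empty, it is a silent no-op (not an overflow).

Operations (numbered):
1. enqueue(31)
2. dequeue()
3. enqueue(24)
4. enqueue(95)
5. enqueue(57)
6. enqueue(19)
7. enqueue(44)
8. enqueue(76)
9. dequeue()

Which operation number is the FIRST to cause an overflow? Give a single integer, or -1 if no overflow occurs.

1. enqueue(31): size=1
2. dequeue(): size=0
3. enqueue(24): size=1
4. enqueue(95): size=2
5. enqueue(57): size=3
6. enqueue(19): size=3=cap → OVERFLOW (fail)
7. enqueue(44): size=3=cap → OVERFLOW (fail)
8. enqueue(76): size=3=cap → OVERFLOW (fail)
9. dequeue(): size=2

Answer: 6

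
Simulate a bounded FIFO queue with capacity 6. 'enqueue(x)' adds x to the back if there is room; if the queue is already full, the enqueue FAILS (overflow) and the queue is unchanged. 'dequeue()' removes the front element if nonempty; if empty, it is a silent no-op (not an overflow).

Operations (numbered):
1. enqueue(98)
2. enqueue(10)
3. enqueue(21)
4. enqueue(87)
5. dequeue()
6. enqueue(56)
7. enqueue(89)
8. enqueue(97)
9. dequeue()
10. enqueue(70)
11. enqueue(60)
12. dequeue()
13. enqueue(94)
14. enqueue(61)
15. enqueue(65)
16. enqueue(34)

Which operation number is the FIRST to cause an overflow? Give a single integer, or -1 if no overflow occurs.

Answer: 11

Derivation:
1. enqueue(98): size=1
2. enqueue(10): size=2
3. enqueue(21): size=3
4. enqueue(87): size=4
5. dequeue(): size=3
6. enqueue(56): size=4
7. enqueue(89): size=5
8. enqueue(97): size=6
9. dequeue(): size=5
10. enqueue(70): size=6
11. enqueue(60): size=6=cap → OVERFLOW (fail)
12. dequeue(): size=5
13. enqueue(94): size=6
14. enqueue(61): size=6=cap → OVERFLOW (fail)
15. enqueue(65): size=6=cap → OVERFLOW (fail)
16. enqueue(34): size=6=cap → OVERFLOW (fail)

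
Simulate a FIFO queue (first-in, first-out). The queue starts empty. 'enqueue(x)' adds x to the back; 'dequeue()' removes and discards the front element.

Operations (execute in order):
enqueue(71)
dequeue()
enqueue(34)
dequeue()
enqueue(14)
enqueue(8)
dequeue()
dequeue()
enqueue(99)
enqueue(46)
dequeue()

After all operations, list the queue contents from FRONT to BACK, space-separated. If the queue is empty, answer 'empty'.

Answer: 46

Derivation:
enqueue(71): [71]
dequeue(): []
enqueue(34): [34]
dequeue(): []
enqueue(14): [14]
enqueue(8): [14, 8]
dequeue(): [8]
dequeue(): []
enqueue(99): [99]
enqueue(46): [99, 46]
dequeue(): [46]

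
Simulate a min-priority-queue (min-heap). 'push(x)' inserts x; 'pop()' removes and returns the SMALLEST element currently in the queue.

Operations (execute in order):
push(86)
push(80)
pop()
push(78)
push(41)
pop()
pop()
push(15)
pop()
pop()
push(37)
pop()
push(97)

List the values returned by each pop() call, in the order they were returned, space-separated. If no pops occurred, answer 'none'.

push(86): heap contents = [86]
push(80): heap contents = [80, 86]
pop() → 80: heap contents = [86]
push(78): heap contents = [78, 86]
push(41): heap contents = [41, 78, 86]
pop() → 41: heap contents = [78, 86]
pop() → 78: heap contents = [86]
push(15): heap contents = [15, 86]
pop() → 15: heap contents = [86]
pop() → 86: heap contents = []
push(37): heap contents = [37]
pop() → 37: heap contents = []
push(97): heap contents = [97]

Answer: 80 41 78 15 86 37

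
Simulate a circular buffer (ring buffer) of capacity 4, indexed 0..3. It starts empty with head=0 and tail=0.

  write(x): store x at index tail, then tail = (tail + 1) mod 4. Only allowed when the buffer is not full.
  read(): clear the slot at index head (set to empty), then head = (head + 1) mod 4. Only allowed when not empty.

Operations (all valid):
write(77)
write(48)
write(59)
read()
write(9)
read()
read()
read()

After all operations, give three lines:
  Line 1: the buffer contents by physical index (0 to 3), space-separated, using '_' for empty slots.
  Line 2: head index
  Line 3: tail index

write(77): buf=[77 _ _ _], head=0, tail=1, size=1
write(48): buf=[77 48 _ _], head=0, tail=2, size=2
write(59): buf=[77 48 59 _], head=0, tail=3, size=3
read(): buf=[_ 48 59 _], head=1, tail=3, size=2
write(9): buf=[_ 48 59 9], head=1, tail=0, size=3
read(): buf=[_ _ 59 9], head=2, tail=0, size=2
read(): buf=[_ _ _ 9], head=3, tail=0, size=1
read(): buf=[_ _ _ _], head=0, tail=0, size=0

Answer: _ _ _ _
0
0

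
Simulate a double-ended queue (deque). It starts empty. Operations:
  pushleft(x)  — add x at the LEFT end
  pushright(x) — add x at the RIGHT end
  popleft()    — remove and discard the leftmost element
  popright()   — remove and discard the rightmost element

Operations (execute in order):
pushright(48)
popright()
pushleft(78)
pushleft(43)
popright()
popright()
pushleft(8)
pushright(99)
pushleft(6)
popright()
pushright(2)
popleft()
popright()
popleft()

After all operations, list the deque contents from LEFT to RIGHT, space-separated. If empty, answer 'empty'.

pushright(48): [48]
popright(): []
pushleft(78): [78]
pushleft(43): [43, 78]
popright(): [43]
popright(): []
pushleft(8): [8]
pushright(99): [8, 99]
pushleft(6): [6, 8, 99]
popright(): [6, 8]
pushright(2): [6, 8, 2]
popleft(): [8, 2]
popright(): [8]
popleft(): []

Answer: empty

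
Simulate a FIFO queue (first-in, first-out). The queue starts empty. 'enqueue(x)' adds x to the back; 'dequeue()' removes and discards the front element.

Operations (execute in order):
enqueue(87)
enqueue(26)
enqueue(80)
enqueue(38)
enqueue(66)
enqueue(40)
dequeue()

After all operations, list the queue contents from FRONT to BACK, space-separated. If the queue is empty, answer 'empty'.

enqueue(87): [87]
enqueue(26): [87, 26]
enqueue(80): [87, 26, 80]
enqueue(38): [87, 26, 80, 38]
enqueue(66): [87, 26, 80, 38, 66]
enqueue(40): [87, 26, 80, 38, 66, 40]
dequeue(): [26, 80, 38, 66, 40]

Answer: 26 80 38 66 40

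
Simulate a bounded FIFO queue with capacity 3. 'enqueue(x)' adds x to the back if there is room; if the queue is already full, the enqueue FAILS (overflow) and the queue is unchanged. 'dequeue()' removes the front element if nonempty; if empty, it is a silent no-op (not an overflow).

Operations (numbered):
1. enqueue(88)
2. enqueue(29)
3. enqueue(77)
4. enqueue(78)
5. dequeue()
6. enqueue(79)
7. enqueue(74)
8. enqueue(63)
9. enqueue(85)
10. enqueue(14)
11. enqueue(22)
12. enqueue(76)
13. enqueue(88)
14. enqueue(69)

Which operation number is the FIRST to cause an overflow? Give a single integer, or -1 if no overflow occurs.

1. enqueue(88): size=1
2. enqueue(29): size=2
3. enqueue(77): size=3
4. enqueue(78): size=3=cap → OVERFLOW (fail)
5. dequeue(): size=2
6. enqueue(79): size=3
7. enqueue(74): size=3=cap → OVERFLOW (fail)
8. enqueue(63): size=3=cap → OVERFLOW (fail)
9. enqueue(85): size=3=cap → OVERFLOW (fail)
10. enqueue(14): size=3=cap → OVERFLOW (fail)
11. enqueue(22): size=3=cap → OVERFLOW (fail)
12. enqueue(76): size=3=cap → OVERFLOW (fail)
13. enqueue(88): size=3=cap → OVERFLOW (fail)
14. enqueue(69): size=3=cap → OVERFLOW (fail)

Answer: 4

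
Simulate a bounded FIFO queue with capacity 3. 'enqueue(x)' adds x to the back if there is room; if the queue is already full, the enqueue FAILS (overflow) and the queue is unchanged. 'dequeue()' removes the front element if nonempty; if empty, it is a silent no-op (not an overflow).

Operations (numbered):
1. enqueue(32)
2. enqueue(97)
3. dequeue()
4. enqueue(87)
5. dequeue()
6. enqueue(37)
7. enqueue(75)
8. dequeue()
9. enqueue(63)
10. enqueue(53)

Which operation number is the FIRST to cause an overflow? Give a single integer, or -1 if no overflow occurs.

Answer: 10

Derivation:
1. enqueue(32): size=1
2. enqueue(97): size=2
3. dequeue(): size=1
4. enqueue(87): size=2
5. dequeue(): size=1
6. enqueue(37): size=2
7. enqueue(75): size=3
8. dequeue(): size=2
9. enqueue(63): size=3
10. enqueue(53): size=3=cap → OVERFLOW (fail)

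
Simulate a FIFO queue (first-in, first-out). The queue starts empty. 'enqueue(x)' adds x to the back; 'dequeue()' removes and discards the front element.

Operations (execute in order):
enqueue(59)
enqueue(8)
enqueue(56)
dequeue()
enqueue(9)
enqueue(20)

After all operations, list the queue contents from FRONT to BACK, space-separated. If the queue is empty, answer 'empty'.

enqueue(59): [59]
enqueue(8): [59, 8]
enqueue(56): [59, 8, 56]
dequeue(): [8, 56]
enqueue(9): [8, 56, 9]
enqueue(20): [8, 56, 9, 20]

Answer: 8 56 9 20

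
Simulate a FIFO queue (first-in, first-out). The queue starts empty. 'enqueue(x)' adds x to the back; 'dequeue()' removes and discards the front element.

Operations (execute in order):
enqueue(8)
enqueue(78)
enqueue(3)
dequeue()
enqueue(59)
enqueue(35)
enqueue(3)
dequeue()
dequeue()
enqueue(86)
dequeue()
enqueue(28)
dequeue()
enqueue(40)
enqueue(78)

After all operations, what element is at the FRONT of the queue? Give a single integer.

enqueue(8): queue = [8]
enqueue(78): queue = [8, 78]
enqueue(3): queue = [8, 78, 3]
dequeue(): queue = [78, 3]
enqueue(59): queue = [78, 3, 59]
enqueue(35): queue = [78, 3, 59, 35]
enqueue(3): queue = [78, 3, 59, 35, 3]
dequeue(): queue = [3, 59, 35, 3]
dequeue(): queue = [59, 35, 3]
enqueue(86): queue = [59, 35, 3, 86]
dequeue(): queue = [35, 3, 86]
enqueue(28): queue = [35, 3, 86, 28]
dequeue(): queue = [3, 86, 28]
enqueue(40): queue = [3, 86, 28, 40]
enqueue(78): queue = [3, 86, 28, 40, 78]

Answer: 3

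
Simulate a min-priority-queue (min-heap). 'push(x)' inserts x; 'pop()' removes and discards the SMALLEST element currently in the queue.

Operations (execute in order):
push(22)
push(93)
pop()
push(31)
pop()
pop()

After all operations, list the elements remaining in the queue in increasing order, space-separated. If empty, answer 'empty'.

Answer: empty

Derivation:
push(22): heap contents = [22]
push(93): heap contents = [22, 93]
pop() → 22: heap contents = [93]
push(31): heap contents = [31, 93]
pop() → 31: heap contents = [93]
pop() → 93: heap contents = []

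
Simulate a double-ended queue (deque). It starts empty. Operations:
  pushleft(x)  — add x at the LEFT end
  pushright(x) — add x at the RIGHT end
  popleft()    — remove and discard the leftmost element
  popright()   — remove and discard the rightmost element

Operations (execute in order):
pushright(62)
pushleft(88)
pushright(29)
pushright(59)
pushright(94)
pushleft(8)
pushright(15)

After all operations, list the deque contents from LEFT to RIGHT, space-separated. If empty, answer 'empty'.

Answer: 8 88 62 29 59 94 15

Derivation:
pushright(62): [62]
pushleft(88): [88, 62]
pushright(29): [88, 62, 29]
pushright(59): [88, 62, 29, 59]
pushright(94): [88, 62, 29, 59, 94]
pushleft(8): [8, 88, 62, 29, 59, 94]
pushright(15): [8, 88, 62, 29, 59, 94, 15]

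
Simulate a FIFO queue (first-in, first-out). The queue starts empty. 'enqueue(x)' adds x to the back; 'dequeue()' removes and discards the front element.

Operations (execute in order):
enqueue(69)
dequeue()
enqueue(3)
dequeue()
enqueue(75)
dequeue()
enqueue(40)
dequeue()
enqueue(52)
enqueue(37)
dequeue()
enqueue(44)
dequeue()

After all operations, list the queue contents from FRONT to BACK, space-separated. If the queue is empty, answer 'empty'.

enqueue(69): [69]
dequeue(): []
enqueue(3): [3]
dequeue(): []
enqueue(75): [75]
dequeue(): []
enqueue(40): [40]
dequeue(): []
enqueue(52): [52]
enqueue(37): [52, 37]
dequeue(): [37]
enqueue(44): [37, 44]
dequeue(): [44]

Answer: 44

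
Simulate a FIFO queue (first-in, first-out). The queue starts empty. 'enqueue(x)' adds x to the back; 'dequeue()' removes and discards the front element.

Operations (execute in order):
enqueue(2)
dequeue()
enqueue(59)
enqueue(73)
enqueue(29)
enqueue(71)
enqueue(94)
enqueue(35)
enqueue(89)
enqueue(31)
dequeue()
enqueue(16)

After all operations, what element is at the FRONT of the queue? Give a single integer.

enqueue(2): queue = [2]
dequeue(): queue = []
enqueue(59): queue = [59]
enqueue(73): queue = [59, 73]
enqueue(29): queue = [59, 73, 29]
enqueue(71): queue = [59, 73, 29, 71]
enqueue(94): queue = [59, 73, 29, 71, 94]
enqueue(35): queue = [59, 73, 29, 71, 94, 35]
enqueue(89): queue = [59, 73, 29, 71, 94, 35, 89]
enqueue(31): queue = [59, 73, 29, 71, 94, 35, 89, 31]
dequeue(): queue = [73, 29, 71, 94, 35, 89, 31]
enqueue(16): queue = [73, 29, 71, 94, 35, 89, 31, 16]

Answer: 73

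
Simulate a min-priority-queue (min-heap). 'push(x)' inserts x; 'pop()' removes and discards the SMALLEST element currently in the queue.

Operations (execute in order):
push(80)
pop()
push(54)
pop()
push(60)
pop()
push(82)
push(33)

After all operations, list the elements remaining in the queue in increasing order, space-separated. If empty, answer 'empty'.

push(80): heap contents = [80]
pop() → 80: heap contents = []
push(54): heap contents = [54]
pop() → 54: heap contents = []
push(60): heap contents = [60]
pop() → 60: heap contents = []
push(82): heap contents = [82]
push(33): heap contents = [33, 82]

Answer: 33 82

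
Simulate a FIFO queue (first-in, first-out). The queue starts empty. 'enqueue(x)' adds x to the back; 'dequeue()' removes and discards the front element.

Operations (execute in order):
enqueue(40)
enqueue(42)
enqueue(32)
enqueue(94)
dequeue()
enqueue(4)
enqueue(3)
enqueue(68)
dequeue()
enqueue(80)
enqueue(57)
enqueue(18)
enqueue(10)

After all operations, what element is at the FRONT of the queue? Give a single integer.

enqueue(40): queue = [40]
enqueue(42): queue = [40, 42]
enqueue(32): queue = [40, 42, 32]
enqueue(94): queue = [40, 42, 32, 94]
dequeue(): queue = [42, 32, 94]
enqueue(4): queue = [42, 32, 94, 4]
enqueue(3): queue = [42, 32, 94, 4, 3]
enqueue(68): queue = [42, 32, 94, 4, 3, 68]
dequeue(): queue = [32, 94, 4, 3, 68]
enqueue(80): queue = [32, 94, 4, 3, 68, 80]
enqueue(57): queue = [32, 94, 4, 3, 68, 80, 57]
enqueue(18): queue = [32, 94, 4, 3, 68, 80, 57, 18]
enqueue(10): queue = [32, 94, 4, 3, 68, 80, 57, 18, 10]

Answer: 32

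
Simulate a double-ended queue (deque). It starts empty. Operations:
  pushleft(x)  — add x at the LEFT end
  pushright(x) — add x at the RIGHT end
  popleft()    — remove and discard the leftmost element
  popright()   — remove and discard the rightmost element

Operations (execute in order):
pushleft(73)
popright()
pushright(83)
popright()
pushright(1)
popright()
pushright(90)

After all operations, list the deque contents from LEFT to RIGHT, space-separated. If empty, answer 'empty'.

Answer: 90

Derivation:
pushleft(73): [73]
popright(): []
pushright(83): [83]
popright(): []
pushright(1): [1]
popright(): []
pushright(90): [90]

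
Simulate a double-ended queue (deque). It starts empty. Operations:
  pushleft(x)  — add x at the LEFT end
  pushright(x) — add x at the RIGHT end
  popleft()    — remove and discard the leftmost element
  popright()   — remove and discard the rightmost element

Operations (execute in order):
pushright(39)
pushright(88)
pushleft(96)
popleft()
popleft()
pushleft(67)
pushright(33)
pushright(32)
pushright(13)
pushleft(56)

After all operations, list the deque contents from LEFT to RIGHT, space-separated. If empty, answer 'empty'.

Answer: 56 67 88 33 32 13

Derivation:
pushright(39): [39]
pushright(88): [39, 88]
pushleft(96): [96, 39, 88]
popleft(): [39, 88]
popleft(): [88]
pushleft(67): [67, 88]
pushright(33): [67, 88, 33]
pushright(32): [67, 88, 33, 32]
pushright(13): [67, 88, 33, 32, 13]
pushleft(56): [56, 67, 88, 33, 32, 13]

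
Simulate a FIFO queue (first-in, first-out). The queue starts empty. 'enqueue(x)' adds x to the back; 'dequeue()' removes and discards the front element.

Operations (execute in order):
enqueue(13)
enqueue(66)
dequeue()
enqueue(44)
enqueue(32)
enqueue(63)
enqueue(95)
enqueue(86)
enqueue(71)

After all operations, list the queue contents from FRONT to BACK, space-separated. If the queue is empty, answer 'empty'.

Answer: 66 44 32 63 95 86 71

Derivation:
enqueue(13): [13]
enqueue(66): [13, 66]
dequeue(): [66]
enqueue(44): [66, 44]
enqueue(32): [66, 44, 32]
enqueue(63): [66, 44, 32, 63]
enqueue(95): [66, 44, 32, 63, 95]
enqueue(86): [66, 44, 32, 63, 95, 86]
enqueue(71): [66, 44, 32, 63, 95, 86, 71]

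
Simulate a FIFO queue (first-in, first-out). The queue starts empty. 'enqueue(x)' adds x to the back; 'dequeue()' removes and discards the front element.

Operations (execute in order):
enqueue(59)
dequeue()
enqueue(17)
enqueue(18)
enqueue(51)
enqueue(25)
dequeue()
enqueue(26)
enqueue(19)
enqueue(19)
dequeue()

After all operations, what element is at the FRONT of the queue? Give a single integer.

enqueue(59): queue = [59]
dequeue(): queue = []
enqueue(17): queue = [17]
enqueue(18): queue = [17, 18]
enqueue(51): queue = [17, 18, 51]
enqueue(25): queue = [17, 18, 51, 25]
dequeue(): queue = [18, 51, 25]
enqueue(26): queue = [18, 51, 25, 26]
enqueue(19): queue = [18, 51, 25, 26, 19]
enqueue(19): queue = [18, 51, 25, 26, 19, 19]
dequeue(): queue = [51, 25, 26, 19, 19]

Answer: 51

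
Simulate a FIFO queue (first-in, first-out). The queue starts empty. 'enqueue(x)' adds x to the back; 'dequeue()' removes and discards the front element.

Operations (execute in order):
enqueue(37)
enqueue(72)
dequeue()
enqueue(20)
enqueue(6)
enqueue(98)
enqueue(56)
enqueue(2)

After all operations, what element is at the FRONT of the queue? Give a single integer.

enqueue(37): queue = [37]
enqueue(72): queue = [37, 72]
dequeue(): queue = [72]
enqueue(20): queue = [72, 20]
enqueue(6): queue = [72, 20, 6]
enqueue(98): queue = [72, 20, 6, 98]
enqueue(56): queue = [72, 20, 6, 98, 56]
enqueue(2): queue = [72, 20, 6, 98, 56, 2]

Answer: 72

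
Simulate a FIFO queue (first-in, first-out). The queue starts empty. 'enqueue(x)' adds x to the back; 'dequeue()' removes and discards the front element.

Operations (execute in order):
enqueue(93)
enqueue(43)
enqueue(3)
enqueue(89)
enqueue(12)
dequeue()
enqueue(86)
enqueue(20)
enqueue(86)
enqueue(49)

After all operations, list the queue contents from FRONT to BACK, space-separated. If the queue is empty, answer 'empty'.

enqueue(93): [93]
enqueue(43): [93, 43]
enqueue(3): [93, 43, 3]
enqueue(89): [93, 43, 3, 89]
enqueue(12): [93, 43, 3, 89, 12]
dequeue(): [43, 3, 89, 12]
enqueue(86): [43, 3, 89, 12, 86]
enqueue(20): [43, 3, 89, 12, 86, 20]
enqueue(86): [43, 3, 89, 12, 86, 20, 86]
enqueue(49): [43, 3, 89, 12, 86, 20, 86, 49]

Answer: 43 3 89 12 86 20 86 49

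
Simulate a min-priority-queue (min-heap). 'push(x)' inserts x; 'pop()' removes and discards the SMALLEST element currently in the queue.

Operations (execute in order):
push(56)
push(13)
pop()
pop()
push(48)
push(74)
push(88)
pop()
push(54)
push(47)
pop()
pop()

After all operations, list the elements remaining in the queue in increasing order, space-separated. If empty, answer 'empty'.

Answer: 74 88

Derivation:
push(56): heap contents = [56]
push(13): heap contents = [13, 56]
pop() → 13: heap contents = [56]
pop() → 56: heap contents = []
push(48): heap contents = [48]
push(74): heap contents = [48, 74]
push(88): heap contents = [48, 74, 88]
pop() → 48: heap contents = [74, 88]
push(54): heap contents = [54, 74, 88]
push(47): heap contents = [47, 54, 74, 88]
pop() → 47: heap contents = [54, 74, 88]
pop() → 54: heap contents = [74, 88]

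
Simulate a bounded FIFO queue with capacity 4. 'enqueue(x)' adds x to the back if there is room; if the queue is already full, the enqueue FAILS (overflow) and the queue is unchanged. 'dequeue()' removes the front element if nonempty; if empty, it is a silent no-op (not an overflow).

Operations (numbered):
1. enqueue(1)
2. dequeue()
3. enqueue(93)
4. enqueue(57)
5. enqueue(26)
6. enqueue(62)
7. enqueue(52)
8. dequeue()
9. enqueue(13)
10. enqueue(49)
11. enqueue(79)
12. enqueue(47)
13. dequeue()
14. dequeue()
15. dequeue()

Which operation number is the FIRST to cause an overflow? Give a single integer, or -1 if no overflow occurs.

1. enqueue(1): size=1
2. dequeue(): size=0
3. enqueue(93): size=1
4. enqueue(57): size=2
5. enqueue(26): size=3
6. enqueue(62): size=4
7. enqueue(52): size=4=cap → OVERFLOW (fail)
8. dequeue(): size=3
9. enqueue(13): size=4
10. enqueue(49): size=4=cap → OVERFLOW (fail)
11. enqueue(79): size=4=cap → OVERFLOW (fail)
12. enqueue(47): size=4=cap → OVERFLOW (fail)
13. dequeue(): size=3
14. dequeue(): size=2
15. dequeue(): size=1

Answer: 7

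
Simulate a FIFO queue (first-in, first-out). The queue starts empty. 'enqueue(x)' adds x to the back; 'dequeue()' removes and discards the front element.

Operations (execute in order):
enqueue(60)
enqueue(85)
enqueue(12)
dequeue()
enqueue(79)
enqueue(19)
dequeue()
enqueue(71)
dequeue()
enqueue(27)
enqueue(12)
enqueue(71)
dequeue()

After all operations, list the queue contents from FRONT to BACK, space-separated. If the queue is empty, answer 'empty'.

enqueue(60): [60]
enqueue(85): [60, 85]
enqueue(12): [60, 85, 12]
dequeue(): [85, 12]
enqueue(79): [85, 12, 79]
enqueue(19): [85, 12, 79, 19]
dequeue(): [12, 79, 19]
enqueue(71): [12, 79, 19, 71]
dequeue(): [79, 19, 71]
enqueue(27): [79, 19, 71, 27]
enqueue(12): [79, 19, 71, 27, 12]
enqueue(71): [79, 19, 71, 27, 12, 71]
dequeue(): [19, 71, 27, 12, 71]

Answer: 19 71 27 12 71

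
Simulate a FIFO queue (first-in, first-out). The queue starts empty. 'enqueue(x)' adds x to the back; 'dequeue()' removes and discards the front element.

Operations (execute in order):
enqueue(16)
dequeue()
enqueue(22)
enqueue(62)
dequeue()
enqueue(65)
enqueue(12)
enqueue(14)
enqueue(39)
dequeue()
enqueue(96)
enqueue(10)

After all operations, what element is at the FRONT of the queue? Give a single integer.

Answer: 65

Derivation:
enqueue(16): queue = [16]
dequeue(): queue = []
enqueue(22): queue = [22]
enqueue(62): queue = [22, 62]
dequeue(): queue = [62]
enqueue(65): queue = [62, 65]
enqueue(12): queue = [62, 65, 12]
enqueue(14): queue = [62, 65, 12, 14]
enqueue(39): queue = [62, 65, 12, 14, 39]
dequeue(): queue = [65, 12, 14, 39]
enqueue(96): queue = [65, 12, 14, 39, 96]
enqueue(10): queue = [65, 12, 14, 39, 96, 10]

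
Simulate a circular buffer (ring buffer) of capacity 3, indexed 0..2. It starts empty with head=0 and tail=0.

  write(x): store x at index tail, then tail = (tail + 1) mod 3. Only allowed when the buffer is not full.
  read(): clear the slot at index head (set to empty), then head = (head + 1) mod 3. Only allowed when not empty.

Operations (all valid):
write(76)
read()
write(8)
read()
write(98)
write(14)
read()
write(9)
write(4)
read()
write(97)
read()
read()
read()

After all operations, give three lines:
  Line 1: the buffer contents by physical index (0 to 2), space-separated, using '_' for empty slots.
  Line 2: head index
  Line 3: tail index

Answer: _ _ _
1
1

Derivation:
write(76): buf=[76 _ _], head=0, tail=1, size=1
read(): buf=[_ _ _], head=1, tail=1, size=0
write(8): buf=[_ 8 _], head=1, tail=2, size=1
read(): buf=[_ _ _], head=2, tail=2, size=0
write(98): buf=[_ _ 98], head=2, tail=0, size=1
write(14): buf=[14 _ 98], head=2, tail=1, size=2
read(): buf=[14 _ _], head=0, tail=1, size=1
write(9): buf=[14 9 _], head=0, tail=2, size=2
write(4): buf=[14 9 4], head=0, tail=0, size=3
read(): buf=[_ 9 4], head=1, tail=0, size=2
write(97): buf=[97 9 4], head=1, tail=1, size=3
read(): buf=[97 _ 4], head=2, tail=1, size=2
read(): buf=[97 _ _], head=0, tail=1, size=1
read(): buf=[_ _ _], head=1, tail=1, size=0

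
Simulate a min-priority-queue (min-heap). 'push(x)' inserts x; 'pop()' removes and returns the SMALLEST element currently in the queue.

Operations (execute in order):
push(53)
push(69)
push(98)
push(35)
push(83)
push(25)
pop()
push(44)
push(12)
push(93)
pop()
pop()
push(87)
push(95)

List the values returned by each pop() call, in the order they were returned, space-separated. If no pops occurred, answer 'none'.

push(53): heap contents = [53]
push(69): heap contents = [53, 69]
push(98): heap contents = [53, 69, 98]
push(35): heap contents = [35, 53, 69, 98]
push(83): heap contents = [35, 53, 69, 83, 98]
push(25): heap contents = [25, 35, 53, 69, 83, 98]
pop() → 25: heap contents = [35, 53, 69, 83, 98]
push(44): heap contents = [35, 44, 53, 69, 83, 98]
push(12): heap contents = [12, 35, 44, 53, 69, 83, 98]
push(93): heap contents = [12, 35, 44, 53, 69, 83, 93, 98]
pop() → 12: heap contents = [35, 44, 53, 69, 83, 93, 98]
pop() → 35: heap contents = [44, 53, 69, 83, 93, 98]
push(87): heap contents = [44, 53, 69, 83, 87, 93, 98]
push(95): heap contents = [44, 53, 69, 83, 87, 93, 95, 98]

Answer: 25 12 35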